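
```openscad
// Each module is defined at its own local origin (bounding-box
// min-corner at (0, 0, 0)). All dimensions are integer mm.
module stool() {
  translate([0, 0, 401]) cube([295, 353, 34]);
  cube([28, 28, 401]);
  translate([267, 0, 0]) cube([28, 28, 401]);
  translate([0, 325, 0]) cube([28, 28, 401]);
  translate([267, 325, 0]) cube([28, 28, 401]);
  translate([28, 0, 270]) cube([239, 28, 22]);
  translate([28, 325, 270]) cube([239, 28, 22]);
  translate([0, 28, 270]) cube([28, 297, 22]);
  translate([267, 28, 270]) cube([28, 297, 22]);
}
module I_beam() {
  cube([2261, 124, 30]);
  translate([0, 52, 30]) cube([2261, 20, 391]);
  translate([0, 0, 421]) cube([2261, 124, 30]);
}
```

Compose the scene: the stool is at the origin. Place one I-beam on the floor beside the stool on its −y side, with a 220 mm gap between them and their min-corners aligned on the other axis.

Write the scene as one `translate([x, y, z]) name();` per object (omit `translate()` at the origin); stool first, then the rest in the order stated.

stool();
translate([0, -344, 0]) I_beam();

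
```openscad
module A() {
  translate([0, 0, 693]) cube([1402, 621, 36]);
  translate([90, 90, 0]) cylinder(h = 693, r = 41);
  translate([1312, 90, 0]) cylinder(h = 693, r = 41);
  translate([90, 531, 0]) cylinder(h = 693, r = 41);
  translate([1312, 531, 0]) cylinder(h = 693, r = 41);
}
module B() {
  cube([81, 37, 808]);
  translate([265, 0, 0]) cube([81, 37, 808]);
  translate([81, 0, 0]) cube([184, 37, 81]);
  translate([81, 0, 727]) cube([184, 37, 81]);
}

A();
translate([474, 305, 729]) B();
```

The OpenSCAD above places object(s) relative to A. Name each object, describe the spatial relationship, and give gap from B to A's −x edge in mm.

The picture frame's min-x is at 474; the table's min-x is 0; gap = 474 mm.

A is a table. B is a picture frame. The picture frame is on top of the table. The gap from the picture frame to the table's −x edge is 474 mm.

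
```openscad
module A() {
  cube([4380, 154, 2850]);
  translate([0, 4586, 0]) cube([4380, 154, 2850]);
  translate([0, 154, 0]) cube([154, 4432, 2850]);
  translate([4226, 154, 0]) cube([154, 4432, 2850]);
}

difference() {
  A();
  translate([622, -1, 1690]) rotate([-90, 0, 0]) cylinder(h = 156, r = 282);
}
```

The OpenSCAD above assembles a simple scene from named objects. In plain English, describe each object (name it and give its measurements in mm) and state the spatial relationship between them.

A is a box-shaped house frame (walls only): outside footprint 4380×4740 mm, wall height 2850 mm, wall thickness 154 mm. The two y-facing walls run the full x-width; the two x-facing walls fit between the inner faces of the y-facing walls.

The house frame has a circular hole of radius 282 mm through its front wall, centred at (x = 622, z = 1690).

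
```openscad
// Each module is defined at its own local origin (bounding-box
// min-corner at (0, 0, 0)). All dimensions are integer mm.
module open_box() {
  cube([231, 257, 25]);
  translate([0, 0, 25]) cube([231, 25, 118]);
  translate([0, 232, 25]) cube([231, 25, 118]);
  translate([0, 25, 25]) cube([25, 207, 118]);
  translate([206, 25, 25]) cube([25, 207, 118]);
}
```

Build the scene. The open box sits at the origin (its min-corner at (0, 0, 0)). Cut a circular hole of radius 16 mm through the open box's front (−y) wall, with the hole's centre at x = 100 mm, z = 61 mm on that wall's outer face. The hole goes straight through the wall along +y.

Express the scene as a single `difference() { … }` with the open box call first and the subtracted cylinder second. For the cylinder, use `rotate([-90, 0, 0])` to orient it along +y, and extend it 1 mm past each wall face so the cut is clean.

difference() {
  open_box();
  translate([100, -1, 61]) rotate([-90, 0, 0]) cylinder(h = 27, r = 16);
}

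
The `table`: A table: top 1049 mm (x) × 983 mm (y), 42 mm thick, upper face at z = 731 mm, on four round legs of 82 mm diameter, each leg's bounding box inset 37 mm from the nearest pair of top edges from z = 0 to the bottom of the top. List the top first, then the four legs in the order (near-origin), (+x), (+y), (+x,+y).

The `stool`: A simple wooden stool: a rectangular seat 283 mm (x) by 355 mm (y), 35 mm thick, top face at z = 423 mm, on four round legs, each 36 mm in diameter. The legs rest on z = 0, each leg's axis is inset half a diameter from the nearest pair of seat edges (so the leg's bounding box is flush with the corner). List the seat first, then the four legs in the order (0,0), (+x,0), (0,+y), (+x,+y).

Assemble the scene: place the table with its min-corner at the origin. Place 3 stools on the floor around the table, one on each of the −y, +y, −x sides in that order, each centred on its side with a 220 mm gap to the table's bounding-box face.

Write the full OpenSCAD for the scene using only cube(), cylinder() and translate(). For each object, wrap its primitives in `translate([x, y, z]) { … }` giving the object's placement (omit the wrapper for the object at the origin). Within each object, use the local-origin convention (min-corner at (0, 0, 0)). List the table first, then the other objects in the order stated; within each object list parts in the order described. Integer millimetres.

translate([0, 0, 689]) cube([1049, 983, 42]);
translate([78, 78, 0]) cylinder(h = 689, r = 41);
translate([971, 78, 0]) cylinder(h = 689, r = 41);
translate([78, 905, 0]) cylinder(h = 689, r = 41);
translate([971, 905, 0]) cylinder(h = 689, r = 41);
translate([383, -575, 0]) {
  translate([0, 0, 388]) cube([283, 355, 35]);
  translate([18, 18, 0]) cylinder(h = 388, r = 18);
  translate([265, 18, 0]) cylinder(h = 388, r = 18);
  translate([18, 337, 0]) cylinder(h = 388, r = 18);
  translate([265, 337, 0]) cylinder(h = 388, r = 18);
}
translate([383, 1203, 0]) {
  translate([0, 0, 388]) cube([283, 355, 35]);
  translate([18, 18, 0]) cylinder(h = 388, r = 18);
  translate([265, 18, 0]) cylinder(h = 388, r = 18);
  translate([18, 337, 0]) cylinder(h = 388, r = 18);
  translate([265, 337, 0]) cylinder(h = 388, r = 18);
}
translate([-503, 314, 0]) {
  translate([0, 0, 388]) cube([283, 355, 35]);
  translate([18, 18, 0]) cylinder(h = 388, r = 18);
  translate([265, 18, 0]) cylinder(h = 388, r = 18);
  translate([18, 337, 0]) cylinder(h = 388, r = 18);
  translate([265, 337, 0]) cylinder(h = 388, r = 18);
}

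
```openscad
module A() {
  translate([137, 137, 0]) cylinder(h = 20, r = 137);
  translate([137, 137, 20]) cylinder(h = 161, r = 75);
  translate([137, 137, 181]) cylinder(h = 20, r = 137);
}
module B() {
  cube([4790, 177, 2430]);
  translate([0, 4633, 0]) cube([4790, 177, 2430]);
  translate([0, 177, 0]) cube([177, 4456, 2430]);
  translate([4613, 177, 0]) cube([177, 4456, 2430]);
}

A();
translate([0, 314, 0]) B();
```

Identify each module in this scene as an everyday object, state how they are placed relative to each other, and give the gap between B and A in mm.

A is a spool. B is a house frame. The house frame is on the floor beside the spool on its +y side. The gap between the house frame and the spool is 40 mm.

The house frame's nearest face is 40 mm from the spool's +y face.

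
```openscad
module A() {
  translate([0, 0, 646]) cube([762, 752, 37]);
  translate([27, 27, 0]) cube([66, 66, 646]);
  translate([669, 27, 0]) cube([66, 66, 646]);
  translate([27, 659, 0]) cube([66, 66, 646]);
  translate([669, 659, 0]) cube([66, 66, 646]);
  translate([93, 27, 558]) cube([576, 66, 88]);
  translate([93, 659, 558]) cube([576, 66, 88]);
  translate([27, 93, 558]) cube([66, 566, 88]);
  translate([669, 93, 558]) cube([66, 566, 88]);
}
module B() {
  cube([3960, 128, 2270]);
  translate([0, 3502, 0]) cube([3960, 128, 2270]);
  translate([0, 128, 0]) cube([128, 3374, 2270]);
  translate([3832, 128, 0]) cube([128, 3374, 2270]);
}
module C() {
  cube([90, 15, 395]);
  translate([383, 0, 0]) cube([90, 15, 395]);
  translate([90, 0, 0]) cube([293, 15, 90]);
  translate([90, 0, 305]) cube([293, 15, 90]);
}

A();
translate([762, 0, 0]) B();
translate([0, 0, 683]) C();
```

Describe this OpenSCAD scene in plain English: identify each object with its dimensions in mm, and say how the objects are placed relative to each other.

A is a rectangular dining table. The top is 762×752×37 mm with its upper surface at z = 683 mm. It stands on four 66×66 mm square legs, each inset 27 mm from the nearest pair of top edges, running from the floor to the underside of the top. Four apron rails, 66 mm thick and 88 mm tall, run between adjacent legs with their top edges flush with the underside of the top and their outer faces flush with the legs' outer faces.

B is a box-shaped house frame (walls only): outside footprint 3960×3630 mm, wall height 2270 mm, wall thickness 128 mm. The two y-facing walls run the full x-width; the two x-facing walls fit between the inner faces of the y-facing walls.

C is a rectangular picture frame lying in the x–z plane (depth along y). The opening is 293 mm wide (x) by 215 mm tall (z), surrounded by a border 90 mm wide on all four sides. The frame is 15 mm deep and is made of two full-height vertical stiles with two horizontal rails fitted between them.

The house frame is against the table's +x side, with their −y faces flush. The picture frame is on top of the table.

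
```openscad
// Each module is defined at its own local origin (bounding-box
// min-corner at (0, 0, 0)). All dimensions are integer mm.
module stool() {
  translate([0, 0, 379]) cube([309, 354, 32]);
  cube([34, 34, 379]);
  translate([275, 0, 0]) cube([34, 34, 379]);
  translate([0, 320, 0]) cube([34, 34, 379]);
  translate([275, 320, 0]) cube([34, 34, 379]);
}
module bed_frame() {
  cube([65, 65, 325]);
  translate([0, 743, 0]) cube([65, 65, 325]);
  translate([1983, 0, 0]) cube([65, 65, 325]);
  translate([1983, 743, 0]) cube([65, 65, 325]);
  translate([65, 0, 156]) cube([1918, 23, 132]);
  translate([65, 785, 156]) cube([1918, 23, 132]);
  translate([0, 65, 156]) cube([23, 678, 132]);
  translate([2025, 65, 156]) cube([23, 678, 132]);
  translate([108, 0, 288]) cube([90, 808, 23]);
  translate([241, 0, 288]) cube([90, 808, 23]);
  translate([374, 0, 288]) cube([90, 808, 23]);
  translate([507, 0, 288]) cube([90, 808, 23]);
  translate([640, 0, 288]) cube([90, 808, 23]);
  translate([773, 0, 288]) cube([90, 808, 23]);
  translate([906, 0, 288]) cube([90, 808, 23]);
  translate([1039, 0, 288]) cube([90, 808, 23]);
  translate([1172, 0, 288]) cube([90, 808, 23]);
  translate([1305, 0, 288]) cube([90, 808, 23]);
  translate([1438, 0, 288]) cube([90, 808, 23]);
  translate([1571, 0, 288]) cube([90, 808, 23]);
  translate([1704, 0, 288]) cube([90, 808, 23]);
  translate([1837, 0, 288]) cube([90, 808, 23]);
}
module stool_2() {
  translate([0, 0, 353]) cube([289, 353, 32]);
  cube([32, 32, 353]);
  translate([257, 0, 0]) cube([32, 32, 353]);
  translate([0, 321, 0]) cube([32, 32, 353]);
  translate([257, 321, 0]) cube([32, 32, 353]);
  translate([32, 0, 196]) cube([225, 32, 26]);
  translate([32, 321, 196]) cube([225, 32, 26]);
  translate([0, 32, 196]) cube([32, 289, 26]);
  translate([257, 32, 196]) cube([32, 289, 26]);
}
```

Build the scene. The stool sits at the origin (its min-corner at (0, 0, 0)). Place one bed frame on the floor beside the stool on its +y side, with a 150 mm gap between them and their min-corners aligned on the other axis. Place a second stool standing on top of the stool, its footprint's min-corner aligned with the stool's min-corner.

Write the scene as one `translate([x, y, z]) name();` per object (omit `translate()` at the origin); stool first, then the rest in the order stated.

stool();
translate([0, 504, 0]) bed_frame();
translate([0, 0, 411]) stool_2();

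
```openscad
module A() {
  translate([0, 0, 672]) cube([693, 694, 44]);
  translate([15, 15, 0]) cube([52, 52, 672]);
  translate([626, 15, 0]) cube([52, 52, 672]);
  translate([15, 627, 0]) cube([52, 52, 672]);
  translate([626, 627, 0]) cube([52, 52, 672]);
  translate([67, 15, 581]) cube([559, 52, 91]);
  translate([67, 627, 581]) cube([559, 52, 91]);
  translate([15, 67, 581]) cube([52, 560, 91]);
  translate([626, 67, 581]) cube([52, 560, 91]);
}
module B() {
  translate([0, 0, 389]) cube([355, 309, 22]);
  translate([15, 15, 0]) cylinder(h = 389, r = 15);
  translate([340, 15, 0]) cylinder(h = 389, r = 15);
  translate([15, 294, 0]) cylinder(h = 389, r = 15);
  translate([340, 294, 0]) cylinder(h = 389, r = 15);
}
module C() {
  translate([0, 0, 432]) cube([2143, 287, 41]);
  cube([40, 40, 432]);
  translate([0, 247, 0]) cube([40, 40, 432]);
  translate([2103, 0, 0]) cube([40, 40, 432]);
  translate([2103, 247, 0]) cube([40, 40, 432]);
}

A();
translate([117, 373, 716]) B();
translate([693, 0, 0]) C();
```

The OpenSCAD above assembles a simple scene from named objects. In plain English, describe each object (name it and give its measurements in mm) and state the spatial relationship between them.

A is a table with a 693×694 mm rectangular top, 44 mm thick, top surface at z = 716 mm, supported by four 52×52 mm square legs, each inset 15 mm from the nearest pair of top edges, running from the floor. Four apron rails, 52 mm thick and 91 mm tall, run between adjacent legs with their top edges flush with the underside of the top and their outer faces flush with the legs' outer faces.

B is a four-legged stool. The seat is a 355×309×22 mm slab whose top surface is at z = 411 mm; four round legs, each 30 mm in diameter, run from the floor (z = 0) to the underside of the seat, each leg's axis is inset half a diameter from the nearest pair of seat edges (so the leg's bounding box is flush with the corner).

C is a long wooden bench with a 2143 mm (x) × 287 mm (y) seat, 41 mm thick, its top surface 473 mm above the floor. Four 40 mm square legs at the seat corners, flush with the edges, run from z = 0 to the seat underside.

The stool is on top of the table. The bench is against the table's +x side, with their −y faces flush.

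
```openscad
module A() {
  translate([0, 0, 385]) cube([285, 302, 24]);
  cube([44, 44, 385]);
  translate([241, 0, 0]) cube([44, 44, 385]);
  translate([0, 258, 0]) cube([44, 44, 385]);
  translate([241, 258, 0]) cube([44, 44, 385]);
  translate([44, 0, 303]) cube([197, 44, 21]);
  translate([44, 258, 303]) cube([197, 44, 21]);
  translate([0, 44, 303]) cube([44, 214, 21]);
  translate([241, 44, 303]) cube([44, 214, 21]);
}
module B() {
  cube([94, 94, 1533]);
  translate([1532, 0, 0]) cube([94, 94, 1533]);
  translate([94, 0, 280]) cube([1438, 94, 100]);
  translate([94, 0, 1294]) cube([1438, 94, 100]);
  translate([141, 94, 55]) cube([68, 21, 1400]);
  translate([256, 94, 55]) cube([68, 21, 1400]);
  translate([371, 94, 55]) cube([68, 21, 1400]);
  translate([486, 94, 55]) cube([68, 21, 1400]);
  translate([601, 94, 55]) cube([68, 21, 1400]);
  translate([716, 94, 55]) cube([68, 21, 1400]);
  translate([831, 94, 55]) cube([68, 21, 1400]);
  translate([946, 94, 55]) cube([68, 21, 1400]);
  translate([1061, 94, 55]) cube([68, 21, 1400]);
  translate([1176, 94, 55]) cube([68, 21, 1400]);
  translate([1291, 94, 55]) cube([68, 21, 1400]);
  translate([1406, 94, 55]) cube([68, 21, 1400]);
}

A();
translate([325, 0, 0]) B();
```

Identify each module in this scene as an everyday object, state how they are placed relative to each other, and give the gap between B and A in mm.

A is a stool. B is a fence section. The fence section is on the floor beside the stool on its +x side. The gap between the fence section and the stool is 40 mm.

The fence section's nearest face is 40 mm from the stool's +x face.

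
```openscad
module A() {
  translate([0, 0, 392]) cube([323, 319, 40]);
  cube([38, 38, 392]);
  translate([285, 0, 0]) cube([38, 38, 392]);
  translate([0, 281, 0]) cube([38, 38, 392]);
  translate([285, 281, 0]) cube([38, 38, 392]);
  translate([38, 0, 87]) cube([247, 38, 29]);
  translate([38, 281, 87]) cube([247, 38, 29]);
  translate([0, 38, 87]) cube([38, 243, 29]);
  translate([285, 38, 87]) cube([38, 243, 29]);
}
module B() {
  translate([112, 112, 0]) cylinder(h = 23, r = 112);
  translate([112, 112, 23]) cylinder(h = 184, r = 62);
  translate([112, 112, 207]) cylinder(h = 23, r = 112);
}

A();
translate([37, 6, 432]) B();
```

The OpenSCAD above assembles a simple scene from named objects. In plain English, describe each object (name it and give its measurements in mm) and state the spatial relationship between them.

A is a four-legged stool. The seat is 323×319 mm, 40 mm thick, top at z = 432 mm. It stands on four square legs, each 38×38 mm in cross-section, from z = 0 to the seat underside, each flush with a corner of the seat. Four stretchers, 38 mm wide and 29 mm tall, connect adjacent legs with their undersides at z = 87 mm, each running between the inner faces of the legs it joins and aligned with the legs' outer faces on the other axis.

B is a spool: two coaxial disc flanges of radius 112 mm and thickness 23 mm, joined by a core cylinder of radius 62 mm and height 184 mm. The lower flange rests on z = 0 and the three cylinders share a vertical axis.

The spool is on top of the stool.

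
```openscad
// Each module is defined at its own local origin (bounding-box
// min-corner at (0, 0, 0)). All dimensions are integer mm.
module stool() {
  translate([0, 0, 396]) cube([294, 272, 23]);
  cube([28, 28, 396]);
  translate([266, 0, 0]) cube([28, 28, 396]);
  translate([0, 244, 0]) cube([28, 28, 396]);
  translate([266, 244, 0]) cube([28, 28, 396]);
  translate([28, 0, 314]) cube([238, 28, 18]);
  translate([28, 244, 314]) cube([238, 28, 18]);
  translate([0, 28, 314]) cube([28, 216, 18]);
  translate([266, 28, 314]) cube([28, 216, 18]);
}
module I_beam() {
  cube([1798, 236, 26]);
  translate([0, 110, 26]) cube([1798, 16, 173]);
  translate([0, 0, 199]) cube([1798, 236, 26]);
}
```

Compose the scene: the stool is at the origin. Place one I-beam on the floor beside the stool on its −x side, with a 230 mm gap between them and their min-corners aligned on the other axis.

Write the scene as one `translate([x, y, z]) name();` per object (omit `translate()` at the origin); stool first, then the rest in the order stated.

stool();
translate([-2028, 0, 0]) I_beam();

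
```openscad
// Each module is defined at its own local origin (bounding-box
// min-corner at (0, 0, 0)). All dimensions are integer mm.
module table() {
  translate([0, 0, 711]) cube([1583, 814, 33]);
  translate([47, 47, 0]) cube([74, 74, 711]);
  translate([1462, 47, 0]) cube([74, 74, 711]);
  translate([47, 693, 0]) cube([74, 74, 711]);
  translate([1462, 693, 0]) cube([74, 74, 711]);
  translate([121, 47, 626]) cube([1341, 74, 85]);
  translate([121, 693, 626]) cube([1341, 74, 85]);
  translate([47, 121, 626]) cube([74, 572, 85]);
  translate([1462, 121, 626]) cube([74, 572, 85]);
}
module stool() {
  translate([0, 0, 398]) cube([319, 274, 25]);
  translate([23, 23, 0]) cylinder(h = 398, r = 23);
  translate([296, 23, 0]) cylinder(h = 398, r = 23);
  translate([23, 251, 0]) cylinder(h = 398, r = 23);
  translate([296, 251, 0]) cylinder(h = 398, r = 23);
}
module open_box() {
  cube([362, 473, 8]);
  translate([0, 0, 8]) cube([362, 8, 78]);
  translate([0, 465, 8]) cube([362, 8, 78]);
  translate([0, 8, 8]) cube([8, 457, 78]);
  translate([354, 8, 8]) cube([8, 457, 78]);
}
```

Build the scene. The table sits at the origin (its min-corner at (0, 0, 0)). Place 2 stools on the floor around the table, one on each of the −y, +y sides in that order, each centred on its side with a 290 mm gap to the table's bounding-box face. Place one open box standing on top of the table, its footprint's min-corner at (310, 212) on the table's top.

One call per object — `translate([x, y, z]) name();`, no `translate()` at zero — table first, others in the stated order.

table();
translate([632, -564, 0]) stool();
translate([632, 1104, 0]) stool();
translate([310, 212, 744]) open_box();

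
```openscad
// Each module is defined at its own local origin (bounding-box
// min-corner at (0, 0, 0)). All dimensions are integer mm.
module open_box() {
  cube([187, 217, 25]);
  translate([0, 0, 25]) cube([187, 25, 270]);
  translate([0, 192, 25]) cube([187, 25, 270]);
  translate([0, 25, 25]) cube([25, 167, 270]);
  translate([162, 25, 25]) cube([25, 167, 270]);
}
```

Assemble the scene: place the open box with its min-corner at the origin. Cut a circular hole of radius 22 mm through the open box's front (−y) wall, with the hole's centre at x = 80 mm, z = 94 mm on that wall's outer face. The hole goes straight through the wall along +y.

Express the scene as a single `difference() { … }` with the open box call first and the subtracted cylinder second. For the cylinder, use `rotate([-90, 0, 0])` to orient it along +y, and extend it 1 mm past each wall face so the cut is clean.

difference() {
  open_box();
  translate([80, -1, 94]) rotate([-90, 0, 0]) cylinder(h = 27, r = 22);
}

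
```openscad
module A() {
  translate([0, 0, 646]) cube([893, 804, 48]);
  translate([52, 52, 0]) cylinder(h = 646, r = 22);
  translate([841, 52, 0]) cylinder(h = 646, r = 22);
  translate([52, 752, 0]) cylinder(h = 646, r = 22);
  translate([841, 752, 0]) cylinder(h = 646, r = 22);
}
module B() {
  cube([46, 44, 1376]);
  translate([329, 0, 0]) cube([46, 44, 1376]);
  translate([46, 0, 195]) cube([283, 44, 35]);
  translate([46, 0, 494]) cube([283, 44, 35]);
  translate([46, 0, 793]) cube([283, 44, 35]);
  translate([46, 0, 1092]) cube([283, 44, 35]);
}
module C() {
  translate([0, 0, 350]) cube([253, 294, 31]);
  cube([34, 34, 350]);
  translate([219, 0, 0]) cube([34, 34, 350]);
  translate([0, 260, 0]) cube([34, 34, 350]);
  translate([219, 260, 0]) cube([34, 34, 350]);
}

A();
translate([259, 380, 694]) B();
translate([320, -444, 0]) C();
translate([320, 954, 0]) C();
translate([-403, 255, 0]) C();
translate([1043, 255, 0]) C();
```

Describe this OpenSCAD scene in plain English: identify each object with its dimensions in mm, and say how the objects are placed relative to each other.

A is a table: top 893 mm (x) × 804 mm (y), 48 mm thick, upper face at z = 694 mm, on four round legs of 44 mm diameter, each leg's bounding box inset 30 mm from the nearest pair of top edges, running from z = 0 to the bottom of the top.

B is a wooden ladder with two side rails of 46×44 mm section and 1376 mm height, set 375 mm apart overall. Between them run 4 rectangular rungs (44 mm deep, 35 mm thick), front faces flush with the rails' −y face. The bottom of the first rung is 195 mm above the floor and each subsequent rung is 299 mm higher than the one below.

C is a four-legged stool. The seat is a 253×294×31 mm slab whose top surface is at z = 381 mm; four square legs, each 34×34 mm in cross-section, run from the floor (z = 0) to the underside of the seat, each flush with a corner of the seat.

The ladder is on top of the table, centred. Four stools sit around the table at the −y, +y, −x, +x sides.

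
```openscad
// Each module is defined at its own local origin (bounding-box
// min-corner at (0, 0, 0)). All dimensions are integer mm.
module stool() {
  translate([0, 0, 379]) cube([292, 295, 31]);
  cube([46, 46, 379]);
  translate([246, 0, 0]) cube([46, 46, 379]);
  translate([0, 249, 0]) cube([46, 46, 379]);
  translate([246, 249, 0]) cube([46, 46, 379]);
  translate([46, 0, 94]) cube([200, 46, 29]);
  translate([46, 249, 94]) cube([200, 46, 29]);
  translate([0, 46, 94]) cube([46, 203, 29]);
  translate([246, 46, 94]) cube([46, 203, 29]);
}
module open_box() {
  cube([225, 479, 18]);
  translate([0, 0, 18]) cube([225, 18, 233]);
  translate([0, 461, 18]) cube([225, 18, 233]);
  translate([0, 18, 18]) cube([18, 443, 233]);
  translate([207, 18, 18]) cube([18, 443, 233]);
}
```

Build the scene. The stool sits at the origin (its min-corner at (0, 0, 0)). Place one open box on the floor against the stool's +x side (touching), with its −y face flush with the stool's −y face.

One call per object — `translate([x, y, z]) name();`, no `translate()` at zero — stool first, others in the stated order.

stool();
translate([292, 0, 0]) open_box();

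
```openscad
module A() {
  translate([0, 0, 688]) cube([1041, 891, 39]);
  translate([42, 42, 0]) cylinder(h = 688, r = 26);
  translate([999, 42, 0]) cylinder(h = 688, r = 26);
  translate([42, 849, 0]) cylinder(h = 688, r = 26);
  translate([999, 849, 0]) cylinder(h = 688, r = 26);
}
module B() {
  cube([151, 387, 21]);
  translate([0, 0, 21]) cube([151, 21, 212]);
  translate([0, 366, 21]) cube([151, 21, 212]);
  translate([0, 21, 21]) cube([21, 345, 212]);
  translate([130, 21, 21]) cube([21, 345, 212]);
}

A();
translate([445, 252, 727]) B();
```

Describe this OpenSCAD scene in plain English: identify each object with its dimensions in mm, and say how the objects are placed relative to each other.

A is a rectangular dining table. The top is 1041×891×39 mm with its upper surface at z = 727 mm. It stands on four round legs of 52 mm diameter, each leg's bounding box inset 16 mm from the nearest pair of top edges, running from the floor to the underside of the top.

B is an open-topped rectangular box: outside dimensions 151×387×233 mm, with a uniform wall and base thickness of 21 mm. The base is a full 151×387 slab on the floor; four walls sit on top of the base. The front and back walls (the −y and +y sides) span the full width; the two side walls fit between them.

The open box is on top of the table, centred.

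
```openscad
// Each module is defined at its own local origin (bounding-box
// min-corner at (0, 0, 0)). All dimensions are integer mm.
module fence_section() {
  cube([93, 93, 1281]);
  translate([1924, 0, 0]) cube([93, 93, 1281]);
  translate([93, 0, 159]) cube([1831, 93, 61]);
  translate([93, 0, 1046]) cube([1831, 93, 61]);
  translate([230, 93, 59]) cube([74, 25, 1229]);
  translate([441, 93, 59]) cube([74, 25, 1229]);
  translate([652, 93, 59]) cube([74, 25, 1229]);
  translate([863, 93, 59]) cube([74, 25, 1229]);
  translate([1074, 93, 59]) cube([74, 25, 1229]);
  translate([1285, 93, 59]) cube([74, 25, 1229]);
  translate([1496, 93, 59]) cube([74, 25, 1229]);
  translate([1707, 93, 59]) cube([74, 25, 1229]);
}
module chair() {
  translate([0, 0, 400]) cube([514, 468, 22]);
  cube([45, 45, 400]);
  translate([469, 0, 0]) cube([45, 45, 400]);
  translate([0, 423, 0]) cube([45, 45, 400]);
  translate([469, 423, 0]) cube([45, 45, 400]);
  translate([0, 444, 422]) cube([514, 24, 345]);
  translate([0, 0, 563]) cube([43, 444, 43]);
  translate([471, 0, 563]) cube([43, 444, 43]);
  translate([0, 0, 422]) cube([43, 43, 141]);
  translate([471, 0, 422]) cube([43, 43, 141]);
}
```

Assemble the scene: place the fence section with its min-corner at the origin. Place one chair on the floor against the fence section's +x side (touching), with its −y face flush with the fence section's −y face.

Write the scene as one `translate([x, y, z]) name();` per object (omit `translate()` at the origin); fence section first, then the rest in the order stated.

fence_section();
translate([2017, 0, 0]) chair();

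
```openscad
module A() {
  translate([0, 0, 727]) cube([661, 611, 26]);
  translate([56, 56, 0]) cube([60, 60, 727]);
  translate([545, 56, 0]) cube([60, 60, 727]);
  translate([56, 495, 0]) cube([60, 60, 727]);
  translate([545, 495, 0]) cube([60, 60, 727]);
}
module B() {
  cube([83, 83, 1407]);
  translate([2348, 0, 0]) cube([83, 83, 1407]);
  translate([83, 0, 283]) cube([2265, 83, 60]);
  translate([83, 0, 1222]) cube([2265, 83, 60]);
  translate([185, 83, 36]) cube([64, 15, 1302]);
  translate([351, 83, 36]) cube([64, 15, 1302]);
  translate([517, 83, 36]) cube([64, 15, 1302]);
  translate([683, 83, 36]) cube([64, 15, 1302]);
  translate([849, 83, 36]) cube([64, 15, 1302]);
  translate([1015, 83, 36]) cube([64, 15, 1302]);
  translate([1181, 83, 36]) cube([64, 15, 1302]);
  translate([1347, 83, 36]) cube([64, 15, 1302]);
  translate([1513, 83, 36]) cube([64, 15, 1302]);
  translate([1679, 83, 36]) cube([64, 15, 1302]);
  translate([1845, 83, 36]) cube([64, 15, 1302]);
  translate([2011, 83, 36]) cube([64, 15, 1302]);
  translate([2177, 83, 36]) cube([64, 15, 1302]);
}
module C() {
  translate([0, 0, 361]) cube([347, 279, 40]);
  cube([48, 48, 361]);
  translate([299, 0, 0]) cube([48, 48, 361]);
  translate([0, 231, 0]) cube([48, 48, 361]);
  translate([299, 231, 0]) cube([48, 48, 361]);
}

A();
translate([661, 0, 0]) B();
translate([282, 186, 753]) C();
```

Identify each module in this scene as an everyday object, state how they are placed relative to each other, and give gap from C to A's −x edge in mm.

The stool's min-x is at 282; the table's min-x is 0; gap = 282 mm.

A is a table. B is a fence section. C is a stool. The fence section is against the table's +x side, with their −y faces flush. The stool is on top of the table. The gap from the stool to the table's −x edge is 282 mm.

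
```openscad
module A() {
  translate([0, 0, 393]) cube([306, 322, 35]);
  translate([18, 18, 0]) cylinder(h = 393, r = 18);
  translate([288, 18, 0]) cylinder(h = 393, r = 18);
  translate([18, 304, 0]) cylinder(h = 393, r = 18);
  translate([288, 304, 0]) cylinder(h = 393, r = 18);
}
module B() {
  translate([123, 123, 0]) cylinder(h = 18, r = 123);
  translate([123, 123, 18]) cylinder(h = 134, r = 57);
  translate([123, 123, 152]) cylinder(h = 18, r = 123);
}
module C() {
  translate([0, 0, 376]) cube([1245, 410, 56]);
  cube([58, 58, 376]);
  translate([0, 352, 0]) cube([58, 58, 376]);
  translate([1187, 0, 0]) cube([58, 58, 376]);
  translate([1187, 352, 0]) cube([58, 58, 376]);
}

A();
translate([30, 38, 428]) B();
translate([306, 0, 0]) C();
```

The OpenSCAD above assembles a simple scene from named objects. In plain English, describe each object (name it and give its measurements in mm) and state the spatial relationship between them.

A is a four-legged stool. The seat is a 306×322×35 mm slab whose top surface is at z = 428 mm; four round legs, each 36 mm in diameter, run from the floor (z = 0) to the underside of the seat, each leg's axis is inset half a diameter from the nearest pair of seat edges (so the leg's bounding box is flush with the corner).

B is a spool: two coaxial disc flanges of radius 123 mm and thickness 18 mm, joined by a core cylinder of radius 57 mm and height 134 mm. The lower flange rests on z = 0 and the three cylinders share a vertical axis.

C is a bench: a 1245×410 mm seat slab, 56 mm thick, top at z = 432 mm, on four 58×58 mm square legs flush with the seat corners and standing on z = 0.

The spool is on top of the stool, centred. The bench is against the stool's +x side, with their −y faces flush.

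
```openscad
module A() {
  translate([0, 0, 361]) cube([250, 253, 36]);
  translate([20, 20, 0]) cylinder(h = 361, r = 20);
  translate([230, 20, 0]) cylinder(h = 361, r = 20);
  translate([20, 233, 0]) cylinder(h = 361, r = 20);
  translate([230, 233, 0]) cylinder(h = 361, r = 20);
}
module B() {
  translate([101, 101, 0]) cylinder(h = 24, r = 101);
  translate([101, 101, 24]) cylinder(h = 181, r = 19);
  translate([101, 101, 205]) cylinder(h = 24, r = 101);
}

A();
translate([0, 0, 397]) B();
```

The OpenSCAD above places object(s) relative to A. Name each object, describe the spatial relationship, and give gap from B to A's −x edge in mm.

A is a stool. B is a spool. The spool is on top of the stool. The gap from the spool to the stool's −x edge is 0 mm.

The spool's min-x is at 0; the stool's min-x is 0; gap = 0 mm.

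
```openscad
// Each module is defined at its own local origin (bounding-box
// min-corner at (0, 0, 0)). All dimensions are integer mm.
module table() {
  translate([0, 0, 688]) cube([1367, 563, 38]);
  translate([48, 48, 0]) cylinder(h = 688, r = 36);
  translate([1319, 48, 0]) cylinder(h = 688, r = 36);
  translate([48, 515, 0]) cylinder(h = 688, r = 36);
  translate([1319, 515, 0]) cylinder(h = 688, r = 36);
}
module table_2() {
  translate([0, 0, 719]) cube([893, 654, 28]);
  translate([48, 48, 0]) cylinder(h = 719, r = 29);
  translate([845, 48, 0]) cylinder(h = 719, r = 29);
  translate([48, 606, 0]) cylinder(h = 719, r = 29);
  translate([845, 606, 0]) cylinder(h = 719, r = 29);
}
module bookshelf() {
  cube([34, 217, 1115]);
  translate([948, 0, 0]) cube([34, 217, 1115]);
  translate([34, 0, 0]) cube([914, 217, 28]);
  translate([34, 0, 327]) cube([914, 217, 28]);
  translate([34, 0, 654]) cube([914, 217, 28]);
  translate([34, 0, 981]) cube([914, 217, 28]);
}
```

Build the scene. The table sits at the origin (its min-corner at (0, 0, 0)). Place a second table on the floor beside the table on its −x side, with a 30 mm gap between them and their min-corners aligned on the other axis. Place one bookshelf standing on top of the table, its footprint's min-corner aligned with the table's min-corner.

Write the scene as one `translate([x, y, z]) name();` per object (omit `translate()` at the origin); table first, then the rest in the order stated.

table();
translate([-923, 0, 0]) table_2();
translate([0, 0, 726]) bookshelf();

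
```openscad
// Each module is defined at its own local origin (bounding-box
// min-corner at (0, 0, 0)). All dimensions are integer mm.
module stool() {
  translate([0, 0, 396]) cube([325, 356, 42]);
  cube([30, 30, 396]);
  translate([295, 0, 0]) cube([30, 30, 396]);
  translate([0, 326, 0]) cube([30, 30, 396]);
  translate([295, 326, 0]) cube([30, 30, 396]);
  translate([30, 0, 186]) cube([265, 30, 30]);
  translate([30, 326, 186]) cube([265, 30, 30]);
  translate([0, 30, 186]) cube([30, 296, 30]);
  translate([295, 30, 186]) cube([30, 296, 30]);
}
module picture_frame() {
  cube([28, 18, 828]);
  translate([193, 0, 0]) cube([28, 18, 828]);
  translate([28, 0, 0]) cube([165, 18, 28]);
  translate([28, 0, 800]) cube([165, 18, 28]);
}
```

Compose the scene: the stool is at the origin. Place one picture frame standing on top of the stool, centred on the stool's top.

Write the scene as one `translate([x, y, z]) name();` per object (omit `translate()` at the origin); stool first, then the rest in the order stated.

stool();
translate([52, 169, 438]) picture_frame();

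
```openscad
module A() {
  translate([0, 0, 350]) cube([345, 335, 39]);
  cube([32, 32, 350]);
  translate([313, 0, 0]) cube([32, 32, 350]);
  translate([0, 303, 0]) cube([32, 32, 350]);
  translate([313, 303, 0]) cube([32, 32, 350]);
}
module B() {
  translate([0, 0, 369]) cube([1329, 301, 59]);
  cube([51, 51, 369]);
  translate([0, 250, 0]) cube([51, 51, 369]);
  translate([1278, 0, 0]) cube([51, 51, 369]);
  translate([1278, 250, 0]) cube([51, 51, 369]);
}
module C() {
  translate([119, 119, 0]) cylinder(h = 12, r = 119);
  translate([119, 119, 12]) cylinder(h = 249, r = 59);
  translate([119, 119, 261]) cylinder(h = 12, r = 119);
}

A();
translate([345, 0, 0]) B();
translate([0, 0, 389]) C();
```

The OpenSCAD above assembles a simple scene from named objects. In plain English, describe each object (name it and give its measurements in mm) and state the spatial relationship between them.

A is a four-legged stool. The seat is a 345×335×39 mm slab whose top surface is at z = 389 mm; four square legs, each 32×32 mm in cross-section, run from the floor (z = 0) to the underside of the seat, each flush with a corner of the seat.

B is a bench: a 1329×301 mm seat slab, 59 mm thick, top at z = 428 mm, on four 51×51 mm square legs flush with the seat corners and standing on z = 0.

C is a spool: two coaxial disc flanges of radius 119 mm and thickness 12 mm, joined by a core cylinder of radius 59 mm and height 249 mm. The lower flange rests on z = 0 and the three cylinders share a vertical axis.

The bench is against the stool's +x side, with their −y faces flush. The spool is on top of the stool.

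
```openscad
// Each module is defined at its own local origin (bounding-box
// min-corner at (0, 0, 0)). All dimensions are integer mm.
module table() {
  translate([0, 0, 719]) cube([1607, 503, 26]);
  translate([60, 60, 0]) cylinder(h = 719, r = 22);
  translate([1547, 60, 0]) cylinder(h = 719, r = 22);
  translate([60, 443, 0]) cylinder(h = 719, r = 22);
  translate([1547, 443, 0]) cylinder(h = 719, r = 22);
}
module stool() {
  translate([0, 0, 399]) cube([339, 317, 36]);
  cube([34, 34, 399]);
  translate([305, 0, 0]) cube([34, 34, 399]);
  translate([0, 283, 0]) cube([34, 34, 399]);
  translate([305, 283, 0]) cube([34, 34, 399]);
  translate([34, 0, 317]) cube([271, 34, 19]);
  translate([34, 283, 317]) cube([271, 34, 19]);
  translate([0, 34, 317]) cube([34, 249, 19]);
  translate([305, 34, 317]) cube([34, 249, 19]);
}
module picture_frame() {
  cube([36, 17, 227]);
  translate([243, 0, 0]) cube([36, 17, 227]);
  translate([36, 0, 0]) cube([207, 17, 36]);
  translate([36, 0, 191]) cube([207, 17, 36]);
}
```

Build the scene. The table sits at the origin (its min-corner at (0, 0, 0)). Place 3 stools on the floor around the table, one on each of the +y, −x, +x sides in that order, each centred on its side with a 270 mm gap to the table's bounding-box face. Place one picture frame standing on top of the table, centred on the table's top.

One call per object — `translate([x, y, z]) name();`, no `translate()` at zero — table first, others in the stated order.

table();
translate([634, 773, 0]) stool();
translate([-609, 93, 0]) stool();
translate([1877, 93, 0]) stool();
translate([664, 243, 745]) picture_frame();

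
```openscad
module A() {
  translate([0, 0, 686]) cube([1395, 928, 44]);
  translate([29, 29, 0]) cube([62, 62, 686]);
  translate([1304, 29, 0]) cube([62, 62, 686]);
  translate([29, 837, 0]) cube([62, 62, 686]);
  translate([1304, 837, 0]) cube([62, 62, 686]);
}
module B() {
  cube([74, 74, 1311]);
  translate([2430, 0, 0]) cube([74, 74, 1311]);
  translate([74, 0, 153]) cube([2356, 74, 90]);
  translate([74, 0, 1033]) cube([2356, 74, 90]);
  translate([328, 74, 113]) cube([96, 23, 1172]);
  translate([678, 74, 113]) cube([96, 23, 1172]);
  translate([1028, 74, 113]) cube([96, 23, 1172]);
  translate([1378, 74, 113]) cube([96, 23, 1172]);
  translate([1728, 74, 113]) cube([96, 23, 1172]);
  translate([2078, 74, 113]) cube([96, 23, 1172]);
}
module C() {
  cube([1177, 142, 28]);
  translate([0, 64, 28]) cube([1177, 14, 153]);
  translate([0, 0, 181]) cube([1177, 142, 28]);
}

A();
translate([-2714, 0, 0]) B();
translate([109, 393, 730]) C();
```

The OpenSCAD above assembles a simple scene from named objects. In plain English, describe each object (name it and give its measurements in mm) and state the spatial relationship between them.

A is a table with a 1395×928 mm rectangular top, 44 mm thick, top surface at z = 730 mm, supported by four 62×62 mm square legs, each inset 29 mm from the nearest pair of top edges, running from the floor.

B is a fence section. Two 74×74 mm posts, 1311 mm tall, stand on the floor with a clear span of 2356 mm between their inner faces. Two horizontal rails of 74×90 mm section span the gap between the posts with their undersides at z = 153 mm and z = 1033 mm, flush with the posts' −y face. 6 pickets, each 96 mm wide, 23 mm thick and 1172 mm tall, are fixed to the +y face of the rails with their bottoms at z = 113 mm, evenly spaced across the span with equal gaps (rounded down to the nearest mm) at the −x end and between each pair — any rounding remainder accumulates at the +x end.

C is an I-beam lying along x, 1177 mm long. Overall section height 209 mm. Two flanges 142 mm wide (y) and 28 mm thick, one on the floor and one at the top; a web 14 mm thick runs between them, centred on the flange width.

The fence section is on the floor beside the table on its −x side. The I-beam is on top of the table, centred.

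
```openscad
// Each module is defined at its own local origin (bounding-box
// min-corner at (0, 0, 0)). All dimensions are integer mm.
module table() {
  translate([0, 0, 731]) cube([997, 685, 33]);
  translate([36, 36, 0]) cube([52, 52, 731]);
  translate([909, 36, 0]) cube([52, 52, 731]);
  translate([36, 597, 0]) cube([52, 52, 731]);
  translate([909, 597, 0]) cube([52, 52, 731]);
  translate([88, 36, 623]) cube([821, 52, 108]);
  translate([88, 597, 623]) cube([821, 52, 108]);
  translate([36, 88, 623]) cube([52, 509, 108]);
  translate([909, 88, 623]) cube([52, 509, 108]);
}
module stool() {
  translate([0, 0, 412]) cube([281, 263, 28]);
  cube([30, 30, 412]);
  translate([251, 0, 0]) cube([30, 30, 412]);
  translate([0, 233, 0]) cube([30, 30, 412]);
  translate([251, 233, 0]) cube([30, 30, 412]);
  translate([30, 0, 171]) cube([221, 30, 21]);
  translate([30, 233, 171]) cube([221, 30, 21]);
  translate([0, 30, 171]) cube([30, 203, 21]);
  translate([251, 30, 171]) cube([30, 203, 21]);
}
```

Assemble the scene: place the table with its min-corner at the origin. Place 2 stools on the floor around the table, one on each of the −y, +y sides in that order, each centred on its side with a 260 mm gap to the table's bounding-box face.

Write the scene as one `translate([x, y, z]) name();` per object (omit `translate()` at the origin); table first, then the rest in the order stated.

table();
translate([358, -523, 0]) stool();
translate([358, 945, 0]) stool();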